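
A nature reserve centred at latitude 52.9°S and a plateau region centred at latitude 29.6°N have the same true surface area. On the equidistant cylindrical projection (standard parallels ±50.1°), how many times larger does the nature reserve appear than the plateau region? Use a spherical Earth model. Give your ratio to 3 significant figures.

1.44

The equidistant cylindrical projection with φ₀ = 50.1° has h = 1 (meridians true) and k = cos φ₀ / cos φ along parallels.
Areal scale at 52.9°: h·k = 1.000 × 1.063 = 1.063.
Areal scale at 29.6°: h·k = 1.000 × 0.7377 = 0.7377.
Ratio = 1.063/0.7377 ≈ 1.44.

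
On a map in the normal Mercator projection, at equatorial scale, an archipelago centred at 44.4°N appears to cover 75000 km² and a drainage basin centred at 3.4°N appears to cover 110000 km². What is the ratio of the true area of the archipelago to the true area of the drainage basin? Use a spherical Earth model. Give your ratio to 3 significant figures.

Since Mercator area scale is 1/cos²φ, the true area equals the apparent area multiplied by cos²φ.
True area of archipelago: 75000 × cos²(44.4°) = 75000 × 0.5105 = 38290 km².
True area of drainage basin: 110000 × cos²(3.4°) = 110000 × 0.9965 = 109600 km².
Ratio = 38290 / 109600 ≈ 0.349.

0.349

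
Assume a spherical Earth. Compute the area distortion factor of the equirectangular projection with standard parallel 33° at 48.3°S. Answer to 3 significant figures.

In the equirectangular projection with standard parallel φ₀ = 33° (x = Rλ cos φ₀, y = Rφ), meridians are true-scale (h = 1) and the parallel scale is k = cos φ₀ / cos φ.
Areal scale = h·k = 1 × cos φ₀ / cos φ; at 48.3°, h = 1.000, k = 1.261, so h·k = 1.261.

1.26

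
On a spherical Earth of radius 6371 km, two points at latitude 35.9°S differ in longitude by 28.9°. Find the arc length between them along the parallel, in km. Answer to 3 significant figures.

Arc length along a parallel = R cos φ · Δλ (with Δλ in radians).
= 6371 × cos 35.9° × (28.9° × π/180) = 6371 × 0.8100 × 0.5044 ≈ 2600 km.

2600 km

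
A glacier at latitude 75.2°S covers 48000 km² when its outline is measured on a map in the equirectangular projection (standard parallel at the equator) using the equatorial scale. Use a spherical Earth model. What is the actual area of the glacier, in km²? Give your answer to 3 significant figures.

12300 km²

For the equirectangular projection with φ₀ = 0 (plate carrée), h = 1 along meridians and k = sec φ along parallels.
Areal scale = h·k = 1 × sec φ; at 75.2°, h = 1.000, k = 3.915, so h·k = 3.915.
True area = apparent / (areal scale) = 48000 / 3.915 ≈ 12300 km².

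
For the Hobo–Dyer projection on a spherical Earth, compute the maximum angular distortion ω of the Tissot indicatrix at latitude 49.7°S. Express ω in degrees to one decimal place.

23.2°

Hobo–Dyer is a cylindrical equal-area projection with standard parallels at ±37.5°. A cylindrical equal-area projection with standard parallel φ₀ has meridian scale h = cos φ / cos φ₀ and parallel scale k = cos φ₀ / cos φ (so areas are preserved, h·k = 1).
At 49.7°: h = 0.8153, k = 1.227; principal scales a = 1.227, b = 0.8153.
sin(ω/2) = (a − b)/(a + b) = 0.4113/2.042 = 0.2015, so ω = 2 arcsin(0.2015) ≈ 23.2°.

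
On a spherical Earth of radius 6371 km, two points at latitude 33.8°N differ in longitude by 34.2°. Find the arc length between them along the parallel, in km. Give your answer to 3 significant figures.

Arc length along a parallel = R cos φ · Δλ (with Δλ in radians).
= 6371 × cos 33.8° × (34.2° × π/180) = 6371 × 0.8310 × 0.5969 ≈ 3160 km.

3160 km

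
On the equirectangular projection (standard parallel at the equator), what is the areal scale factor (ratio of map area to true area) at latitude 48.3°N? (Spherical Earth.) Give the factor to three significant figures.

1.50

For the equirectangular projection with φ₀ = 0 (plate carrée), h = 1 along meridians and k = sec φ along parallels.
Areal scale = h·k = 1 × sec φ; at 48.3°, h = 1.000, k = 1.503, so h·k = 1.503.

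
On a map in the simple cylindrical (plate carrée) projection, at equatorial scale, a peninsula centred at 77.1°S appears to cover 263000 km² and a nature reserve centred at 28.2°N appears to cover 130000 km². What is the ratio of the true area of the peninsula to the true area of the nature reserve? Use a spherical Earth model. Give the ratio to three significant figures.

On the plate carrée, areal scale = h·k = 1 × sec φ, so true area = apparent × cos φ.
True area of peninsula: 263000 × cos(77.1°) = 263000 × 0.2233 = 58710 km².
True area of nature reserve: 130000 × cos(28.2°) = 130000 × 0.8813 = 114600 km².
Ratio = 58710 / 114600 ≈ 0.512.

0.512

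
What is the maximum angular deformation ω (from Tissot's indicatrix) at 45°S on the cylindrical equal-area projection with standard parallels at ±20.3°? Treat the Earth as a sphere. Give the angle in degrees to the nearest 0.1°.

Cylindrical equal-area (φ₀ = 20.3°): h = cos φ / cos 20.3° along meridians, k = cos 20.3° / cos φ along parallels; h·k = 1.
At 45°: h = 0.7539, k = 1.326; principal scales a = 1.326, b = 0.7539.
sin(ω/2) = (a − b)/(a + b) = 0.5724/2.080 = 0.2752, so ω = 2 arcsin(0.2752) ≈ 31.9°.

31.9°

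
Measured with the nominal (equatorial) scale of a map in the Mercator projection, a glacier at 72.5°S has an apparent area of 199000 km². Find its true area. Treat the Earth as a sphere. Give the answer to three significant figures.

18000 km²

Mercator is conformal, so the point scale is isotropic: h = k = sec φ = 1/cos φ.
Areal scale = k² = sec²φ = 1/cos²(72.5°) = 1/0.3007² = 11.06.
True area = apparent / (areal scale) = 199000 / 11.06 ≈ 18000 km².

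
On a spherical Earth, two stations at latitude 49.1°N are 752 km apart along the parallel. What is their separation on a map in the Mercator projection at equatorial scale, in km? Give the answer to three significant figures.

1150 km

The Mercator projection is conformal; its linear scale factor is the same in every direction and equals sec φ = 1/cos φ.
Along the parallel, k = sec 49.1° = 1/0.6547 = 1.527.
Map distance = 752 × 1.527 ≈ 1150 km.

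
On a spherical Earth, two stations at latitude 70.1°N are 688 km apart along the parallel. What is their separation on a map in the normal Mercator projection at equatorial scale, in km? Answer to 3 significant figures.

Mercator is conformal, so the point scale is isotropic: h = k = sec φ = 1/cos φ.
Along the parallel, k = sec 70.1° = 1/0.3404 = 2.938.
Map distance = 688 × 2.938 ≈ 2020 km.

2020 km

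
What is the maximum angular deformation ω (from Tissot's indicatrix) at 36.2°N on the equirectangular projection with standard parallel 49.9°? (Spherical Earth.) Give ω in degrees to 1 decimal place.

The equidistant cylindrical projection with φ₀ = 49.9° has h = 1 (meridians true) and k = cos φ₀ / cos φ along parallels.
At 36.2°: h = 1.000, k = 0.7982; principal scales a = 1.000, b = 0.7982.
sin(ω/2) = (a − b)/(a + b) = 0.2018/1.798 = 0.1122, so ω = 2 arcsin(0.1122) ≈ 12.9°.

12.9°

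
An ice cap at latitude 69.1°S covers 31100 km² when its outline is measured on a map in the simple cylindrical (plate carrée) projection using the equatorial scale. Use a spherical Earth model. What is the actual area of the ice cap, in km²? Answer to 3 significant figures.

11100 km²

In the plate carrée (x = Rλ, y = Rφ), meridians are true-scale (h = 1) and parallels are stretched by k = sec φ.
Areal scale = h·k = 1 × sec φ; at 69.1°, h = 1.000, k = 2.803, so h·k = 2.803.
True area = apparent / (areal scale) = 31100 / 2.803 ≈ 11100 km².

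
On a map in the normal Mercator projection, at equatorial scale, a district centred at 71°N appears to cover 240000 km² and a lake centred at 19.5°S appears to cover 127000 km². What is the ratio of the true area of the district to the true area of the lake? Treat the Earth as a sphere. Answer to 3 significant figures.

0.225

On Mercator the areal scale is sec²φ, so true area = apparent × cos²φ.
True area of district: 240000 × cos²(71°) = 240000 × 0.1060 = 25440 km².
True area of lake: 127000 × cos²(19.5°) = 127000 × 0.8886 = 112800 km².
Ratio = 25440 / 112800 ≈ 0.225.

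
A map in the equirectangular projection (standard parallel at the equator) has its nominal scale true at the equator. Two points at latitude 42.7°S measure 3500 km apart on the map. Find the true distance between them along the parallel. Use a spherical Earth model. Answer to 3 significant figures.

2570 km

For the equirectangular projection with φ₀ = 0 (plate carrée), h = 1 along meridians and k = sec φ along parallels.
Along the parallel at 42.7°, map distances are exaggerated by k = sec 42.7° = 1.361.
True distance = 3500 / 1.361 = 3500 × cos 42.7° ≈ 2570 km.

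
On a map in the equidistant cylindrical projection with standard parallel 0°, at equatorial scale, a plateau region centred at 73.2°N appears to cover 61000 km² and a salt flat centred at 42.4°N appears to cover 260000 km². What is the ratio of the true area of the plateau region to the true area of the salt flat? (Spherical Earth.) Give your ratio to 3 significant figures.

On the plate carrée, areal scale = h·k = 1 × sec φ, so true area = apparent × cos φ.
True area of plateau region: 61000 × cos(73.2°) = 61000 × 0.2890 = 17630 km².
True area of salt flat: 260000 × cos(42.4°) = 260000 × 0.7385 = 192000 km².
Ratio = 17630 / 192000 ≈ 0.0918.

0.0918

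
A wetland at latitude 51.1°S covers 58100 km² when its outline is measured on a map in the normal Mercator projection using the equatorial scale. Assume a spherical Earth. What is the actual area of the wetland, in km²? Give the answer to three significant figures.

The Mercator projection is conformal; its linear scale factor is the same in every direction and equals sec φ = 1/cos φ.
Areal scale = k² = sec²φ = 1/cos²(51.1°) = 1/0.6280² = 2.536.
True area = apparent / (areal scale) = 58100 / 2.536 ≈ 22900 km².

22900 km²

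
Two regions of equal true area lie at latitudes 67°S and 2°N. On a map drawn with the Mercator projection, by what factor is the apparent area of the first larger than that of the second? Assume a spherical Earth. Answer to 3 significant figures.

On Mercator, area is exaggerated by sec²φ = 1/cos²φ.
At 67°: sec²(67°) = 1/0.3907² = 6.550.
At 2°: sec²(2°) = 1/0.9994² = 1.001.
Ratio = 6.550/1.001 = cos²(2°)/cos²(67°) ≈ 6.54.

6.54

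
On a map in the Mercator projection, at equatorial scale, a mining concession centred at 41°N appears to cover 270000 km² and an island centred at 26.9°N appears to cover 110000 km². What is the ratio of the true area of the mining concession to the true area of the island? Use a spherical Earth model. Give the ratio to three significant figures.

Mercator's areal exaggeration is sec²φ; hence true area = (apparent area) · cos²φ.
True area of mining concession: 270000 × cos²(41°) = 270000 × 0.5696 = 153800 km².
True area of island: 110000 × cos²(26.9°) = 110000 × 0.7953 = 87480 km².
Ratio = 153800 / 87480 ≈ 1.76.

1.76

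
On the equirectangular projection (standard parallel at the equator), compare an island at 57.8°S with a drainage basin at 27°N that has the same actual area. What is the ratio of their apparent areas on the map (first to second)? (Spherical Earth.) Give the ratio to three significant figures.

1.67

For the equirectangular projection with φ₀ = 0 (plate carrée), h = 1 along meridians and k = sec φ along parallels.
Areal scale at 57.8°: h·k = 1.000 × 1.877 = 1.877.
Areal scale at 27°: h·k = 1.000 × 1.122 = 1.122.
Ratio = 1.877/1.122 ≈ 1.67.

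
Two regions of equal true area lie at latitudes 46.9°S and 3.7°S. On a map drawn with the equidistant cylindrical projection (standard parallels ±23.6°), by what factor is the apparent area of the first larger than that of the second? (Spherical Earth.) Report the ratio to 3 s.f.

1.46

In the equirectangular projection with standard parallel φ₀ = 23.6° (x = Rλ cos φ₀, y = Rφ), meridians are true-scale (h = 1) and the parallel scale is k = cos φ₀ / cos φ.
Areal scale at 46.9°: h·k = 1.000 × 1.341 = 1.341.
Areal scale at 3.7°: h·k = 1.000 × 0.9183 = 0.9183.
Ratio = 1.341/0.9183 ≈ 1.46.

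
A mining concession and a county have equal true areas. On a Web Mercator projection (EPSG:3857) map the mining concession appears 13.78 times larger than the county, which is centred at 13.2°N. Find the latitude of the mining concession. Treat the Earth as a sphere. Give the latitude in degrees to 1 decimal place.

On Mercator, (apparent₁)/(apparent₂) = sec²φ₁ / sec²φ₂ when true areas are equal.
cos²φ₂ / cos²φ₁ = 13.78  ⇒  cos φ₁ = cos 13.2° / √13.78 = 0.9736/3.712 = 0.2623.
φ₁ = arccos(0.2623) ≈ 74.8°.

74.8°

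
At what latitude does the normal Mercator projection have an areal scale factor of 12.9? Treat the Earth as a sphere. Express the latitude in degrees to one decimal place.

Mercator areal scale is sec²φ.
sec²φ = 12.9  ⇒  cos²φ = 0.07752  ⇒  cos φ = 0.2784.
φ = arccos(0.2784) ≈ 73.8°.

73.8°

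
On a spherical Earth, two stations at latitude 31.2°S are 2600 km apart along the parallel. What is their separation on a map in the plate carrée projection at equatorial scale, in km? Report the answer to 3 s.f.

For the equirectangular projection with φ₀ = 0 (plate carrée), h = 1 along meridians and k = sec φ along parallels.
Along the parallel, k = sec 31.2° = 1/0.8554 = 1.169.
Map distance = 2600 × 1.169 ≈ 3040 km.

3040 km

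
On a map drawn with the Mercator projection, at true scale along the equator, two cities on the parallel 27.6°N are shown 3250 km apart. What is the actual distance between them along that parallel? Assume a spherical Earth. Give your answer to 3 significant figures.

For Mercator, h = k = sec φ (a conformal cylindrical projection has a single point scale, 1/cos φ).
Along the parallel at 27.6°, map distances are exaggerated by k = sec 27.6° = 1.128.
True distance = 3250 / 1.128 = 3250 × cos 27.6° ≈ 2880 km.

2880 km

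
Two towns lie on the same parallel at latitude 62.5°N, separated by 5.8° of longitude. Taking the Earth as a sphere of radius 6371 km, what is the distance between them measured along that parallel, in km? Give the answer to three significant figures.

Arc length along a parallel = R cos φ · Δλ (with Δλ in radians).
= 6371 × cos 62.5° × (5.8° × π/180) = 6371 × 0.4617 × 0.1012 ≈ 298 km.

298 km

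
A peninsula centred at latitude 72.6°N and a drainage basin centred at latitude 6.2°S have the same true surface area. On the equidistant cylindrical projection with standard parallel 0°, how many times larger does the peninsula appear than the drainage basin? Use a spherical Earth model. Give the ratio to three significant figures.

In the plate carrée (x = Rλ, y = Rφ), meridians are true-scale (h = 1) and parallels are stretched by k = sec φ.
Areal scale at 72.6°: h·k = 1.000 × 3.344 = 3.344.
Areal scale at 6.2°: h·k = 1.000 × 1.006 = 1.006.
Ratio = 3.344/1.006 ≈ 3.32.

3.32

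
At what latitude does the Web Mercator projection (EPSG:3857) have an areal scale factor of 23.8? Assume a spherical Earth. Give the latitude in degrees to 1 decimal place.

78.2°

Mercator areal scale is sec²φ.
sec²φ = 23.8  ⇒  cos²φ = 0.04202  ⇒  cos φ = 0.2050.
φ = arccos(0.2050) ≈ 78.2°.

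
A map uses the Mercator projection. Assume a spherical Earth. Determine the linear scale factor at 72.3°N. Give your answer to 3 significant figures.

The Mercator projection is conformal; its linear scale factor is the same in every direction and equals sec φ = 1/cos φ.
k = 1/cos 72.3° = 1/0.3040 = 3.289.

3.29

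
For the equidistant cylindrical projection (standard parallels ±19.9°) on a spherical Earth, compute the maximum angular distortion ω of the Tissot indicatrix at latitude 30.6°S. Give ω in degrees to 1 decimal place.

The equidistant cylindrical projection with φ₀ = 19.9° has h = 1 (meridians true) and k = cos φ₀ / cos φ along parallels.
At 30.6°: h = 1.000, k = 1.092; principal scales a = 1.092, b = 1.000.
sin(ω/2) = (a − b)/(a + b) = 0.09242/2.092 = 0.04417, so ω = 2 arcsin(0.04417) ≈ 5.1°.

5.1°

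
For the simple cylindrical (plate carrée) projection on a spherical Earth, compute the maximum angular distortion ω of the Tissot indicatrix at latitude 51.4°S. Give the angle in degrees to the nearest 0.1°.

26.8°

In the plate carrée (x = Rλ, y = Rφ), meridians are true-scale (h = 1) and parallels are stretched by k = sec φ.
At 51.4°: h = 1.000, k = 1.603; principal scales a = 1.603, b = 1.000.
sin(ω/2) = (a − b)/(a + b) = 0.6029/2.603 = 0.2316, so ω = 2 arcsin(0.2316) ≈ 26.8°.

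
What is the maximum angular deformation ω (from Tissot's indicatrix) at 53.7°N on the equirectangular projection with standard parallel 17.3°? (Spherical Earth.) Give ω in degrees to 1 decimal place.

The equidistant cylindrical projection with φ₀ = 17.3° has h = 1 (meridians true) and k = cos φ₀ / cos φ along parallels.
At 53.7°: h = 1.000, k = 1.613; principal scales a = 1.613, b = 1.000.
sin(ω/2) = (a − b)/(a + b) = 0.6127/2.613 = 0.2345, so ω = 2 arcsin(0.2345) ≈ 27.1°.

27.1°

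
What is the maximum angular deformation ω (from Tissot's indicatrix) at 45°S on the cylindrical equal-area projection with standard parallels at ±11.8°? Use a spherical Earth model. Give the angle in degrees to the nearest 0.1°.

36.6°

A cylindrical equal-area projection with standard parallel φ₀ has meridian scale h = cos φ / cos φ₀ and parallel scale k = cos φ₀ / cos φ (so areas are preserved, h·k = 1).
At 45°: h = 0.7224, k = 1.384; principal scales a = 1.384, b = 0.7224.
sin(ω/2) = (a − b)/(a + b) = 0.6620/2.107 = 0.3142, so ω = 2 arcsin(0.3142) ≈ 36.6°.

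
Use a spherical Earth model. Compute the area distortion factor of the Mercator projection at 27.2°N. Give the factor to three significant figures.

The Mercator projection is conformal; its linear scale factor is the same in every direction and equals sec φ = 1/cos φ.
Areal scale = k² = sec²φ = 1/cos²(27.2°) = 1/0.8894² = 1.264.

1.26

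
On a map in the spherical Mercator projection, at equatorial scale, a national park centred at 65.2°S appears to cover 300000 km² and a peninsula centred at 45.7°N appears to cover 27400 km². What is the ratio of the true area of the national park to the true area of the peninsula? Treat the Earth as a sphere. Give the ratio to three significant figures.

Mercator's areal exaggeration is sec²φ; hence true area = (apparent area) · cos²φ.
True area of national park: 300000 × cos²(65.2°) = 300000 × 0.1759 = 52780 km².
True area of peninsula: 27400 × cos²(45.7°) = 27400 × 0.4878 = 13370 km².
Ratio = 52780 / 13370 ≈ 3.95.

3.95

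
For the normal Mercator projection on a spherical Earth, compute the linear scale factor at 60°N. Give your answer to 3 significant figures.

The Mercator projection is conformal; its linear scale factor is the same in every direction and equals sec φ = 1/cos φ.
k = 1/cos 60° = 1/0.5000 = 2.000.

2.00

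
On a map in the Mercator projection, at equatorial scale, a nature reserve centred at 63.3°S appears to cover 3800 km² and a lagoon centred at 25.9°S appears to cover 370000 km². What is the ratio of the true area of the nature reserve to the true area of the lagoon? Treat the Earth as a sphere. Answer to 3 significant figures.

Since Mercator area scale is 1/cos²φ, the true area equals the apparent area multiplied by cos²φ.
True area of nature reserve: 3800 × cos²(63.3°) = 3800 × 0.2019 = 767.2 km².
True area of lagoon: 370000 × cos²(25.9°) = 370000 × 0.8092 = 299400 km².
Ratio = 767.2 / 299400 ≈ 0.00256.

0.00256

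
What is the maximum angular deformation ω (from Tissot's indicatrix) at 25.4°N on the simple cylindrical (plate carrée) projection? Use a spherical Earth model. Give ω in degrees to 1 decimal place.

5.8°

For the equirectangular projection with φ₀ = 0 (plate carrée), h = 1 along meridians and k = sec φ along parallels.
At 25.4°: h = 1.000, k = 1.107; principal scales a = 1.107, b = 1.000.
sin(ω/2) = (a − b)/(a + b) = 0.1070/2.107 = 0.05079, so ω = 2 arcsin(0.05079) ≈ 5.8°.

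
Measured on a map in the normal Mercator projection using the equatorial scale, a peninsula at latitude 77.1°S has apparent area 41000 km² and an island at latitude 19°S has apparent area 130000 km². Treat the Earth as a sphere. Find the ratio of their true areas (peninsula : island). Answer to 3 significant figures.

On Mercator the areal scale is sec²φ, so true area = apparent × cos²φ.
True area of peninsula: 41000 × cos²(77.1°) = 41000 × 0.04984 = 2043 km².
True area of island: 130000 × cos²(19°) = 130000 × 0.8940 = 116200 km².
Ratio = 2043 / 116200 ≈ 0.0176.

0.0176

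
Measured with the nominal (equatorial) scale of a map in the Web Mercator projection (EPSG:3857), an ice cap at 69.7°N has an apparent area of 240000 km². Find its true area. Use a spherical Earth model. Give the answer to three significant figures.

28900 km²

For Mercator, h = k = sec φ (a conformal cylindrical projection has a single point scale, 1/cos φ).
Areal scale = k² = sec²φ = 1/cos²(69.7°) = 1/0.3469² = 8.308.
True area = apparent / (areal scale) = 240000 / 8.308 ≈ 28900 km².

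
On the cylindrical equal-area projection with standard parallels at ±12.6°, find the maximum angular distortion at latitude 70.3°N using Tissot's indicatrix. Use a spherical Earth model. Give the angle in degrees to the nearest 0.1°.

103.8°

For cylindrical equal-area with standard parallel φ₀, h = cos φ / cos φ₀ and k = cos φ₀ / cos φ, so h·k = 1.
At 70.3°: h = 0.3454, k = 2.895; principal scales a = 2.895, b = 0.3454.
sin(ω/2) = (a − b)/(a + b) = 2.550/3.240 = 0.7868, so ω = 2 arcsin(0.7868) ≈ 103.8°.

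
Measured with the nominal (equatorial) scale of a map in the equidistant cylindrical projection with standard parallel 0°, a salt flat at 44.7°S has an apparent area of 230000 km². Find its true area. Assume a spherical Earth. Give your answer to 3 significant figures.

In the plate carrée (x = Rλ, y = Rφ), meridians are true-scale (h = 1) and parallels are stretched by k = sec φ.
Areal scale = h·k = 1 × sec φ; at 44.7°, h = 1.000, k = 1.407, so h·k = 1.407.
True area = apparent / (areal scale) = 230000 / 1.407 ≈ 163000 km².

163000 km²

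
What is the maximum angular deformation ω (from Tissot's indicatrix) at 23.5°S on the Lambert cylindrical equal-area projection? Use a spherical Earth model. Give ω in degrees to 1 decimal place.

9.9°

The Lambert cylindrical equal-area projection is the cylindrical equal-area projection with its standard parallel at the equator (φ₀ = 0). Cylindrical equal-area (φ₀ = 0°): h = cos φ / cos 0° along meridians, k = cos 0° / cos φ along parallels; h·k = 1.
At 23.5°: h = 0.9171, k = 1.090; principal scales a = 1.090, b = 0.9171.
sin(ω/2) = (a − b)/(a + b) = 0.1734/2.008 = 0.08637, so ω = 2 arcsin(0.08637) ≈ 9.9°.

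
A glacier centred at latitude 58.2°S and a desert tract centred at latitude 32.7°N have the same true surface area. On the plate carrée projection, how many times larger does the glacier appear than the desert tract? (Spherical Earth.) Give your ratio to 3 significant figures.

Plate carrée maps x = Rλ, y = Rφ. The meridian scale is h = 1 and the parallel scale is k = 1/cos φ = sec φ.
Areal scale at 58.2°: h·k = 1.000 × 1.898 = 1.898.
Areal scale at 32.7°: h·k = 1.000 × 1.188 = 1.188.
Ratio = 1.898/1.188 ≈ 1.60.

1.60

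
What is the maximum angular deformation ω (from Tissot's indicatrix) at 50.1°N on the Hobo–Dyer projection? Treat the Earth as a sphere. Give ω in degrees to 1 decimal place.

24.2°

The Hobo–Dyer projection is cylindrical equal-area with φ₀ = 37.5°. For cylindrical equal-area with standard parallel φ₀, h = cos φ / cos φ₀ and k = cos φ₀ / cos φ, so h·k = 1.
At 50.1°: h = 0.8085, k = 1.237; principal scales a = 1.237, b = 0.8085.
sin(ω/2) = (a − b)/(a + b) = 0.4283/2.045 = 0.2094, so ω = 2 arcsin(0.2094) ≈ 24.2°.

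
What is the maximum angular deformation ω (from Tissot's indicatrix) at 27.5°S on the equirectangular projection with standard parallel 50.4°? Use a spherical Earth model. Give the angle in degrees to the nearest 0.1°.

18.8°

The equidistant cylindrical projection with φ₀ = 50.4° has h = 1 (meridians true) and k = cos φ₀ / cos φ along parallels.
At 27.5°: h = 1.000, k = 0.7186; principal scales a = 1.000, b = 0.7186.
sin(ω/2) = (a − b)/(a + b) = 0.2814/1.719 = 0.1637, so ω = 2 arcsin(0.1637) ≈ 18.8°.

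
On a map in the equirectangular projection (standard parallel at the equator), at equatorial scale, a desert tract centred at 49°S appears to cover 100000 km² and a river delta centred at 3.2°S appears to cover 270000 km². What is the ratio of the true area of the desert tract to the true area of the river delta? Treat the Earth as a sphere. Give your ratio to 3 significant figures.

0.243

On the plate carrée, areal scale = h·k = 1 × sec φ, so true area = apparent × cos φ.
True area of desert tract: 100000 × cos(49°) = 100000 × 0.6561 = 65610 km².
True area of river delta: 270000 × cos(3.2°) = 270000 × 0.9984 = 269600 km².
Ratio = 65610 / 269600 ≈ 0.243.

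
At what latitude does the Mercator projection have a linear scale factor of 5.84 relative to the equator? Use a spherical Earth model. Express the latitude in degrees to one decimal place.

80.1°

Mercator scale is k = sec φ = 1/cos φ.
1/cos φ = 5.84  ⇒  cos φ = 0.1712  ⇒  φ = arccos(0.1712) ≈ 80.1°.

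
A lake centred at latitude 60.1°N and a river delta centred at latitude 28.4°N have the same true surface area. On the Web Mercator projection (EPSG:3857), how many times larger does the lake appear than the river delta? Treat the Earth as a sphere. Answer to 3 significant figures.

Mercator areal scale is sec²φ.
At 60.1°: sec²(60.1°) = 1/0.4985² = 4.024.
At 28.4°: sec²(28.4°) = 1/0.8796² = 1.292.
Ratio = 4.024/1.292 = cos²(28.4°)/cos²(60.1°) ≈ 3.11.

3.11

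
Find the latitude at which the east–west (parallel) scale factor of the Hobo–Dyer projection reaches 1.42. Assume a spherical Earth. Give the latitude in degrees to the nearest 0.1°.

Hobo–Dyer is a cylindrical equal-area projection with standard parallels at ±37.5°. For cylindrical equal-area with standard parallel φ₀, h = cos φ / cos φ₀ and k = cos φ₀ / cos φ, so h·k = 1.
k = cos φ₀ / cos φ = 1.42  ⇒  cos φ = cos 37.5° / 1.42 = 0.5587.
φ = arccos(0.5587) ≈ 56.0°.

56.0°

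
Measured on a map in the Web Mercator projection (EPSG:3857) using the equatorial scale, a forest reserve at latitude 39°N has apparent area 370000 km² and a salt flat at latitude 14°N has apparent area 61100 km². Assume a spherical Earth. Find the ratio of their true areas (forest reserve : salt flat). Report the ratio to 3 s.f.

3.88

Since Mercator area scale is 1/cos²φ, the true area equals the apparent area multiplied by cos²φ.
True area of forest reserve: 370000 × cos²(39°) = 370000 × 0.6040 = 223500 km².
True area of salt flat: 61100 × cos²(14°) = 61100 × 0.9415 = 57520 km².
Ratio = 223500 / 57520 ≈ 3.88.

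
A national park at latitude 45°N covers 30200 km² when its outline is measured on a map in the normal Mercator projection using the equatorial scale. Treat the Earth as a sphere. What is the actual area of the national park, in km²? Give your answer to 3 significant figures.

15100 km²

For Mercator, h = k = sec φ (a conformal cylindrical projection has a single point scale, 1/cos φ).
Areal scale = k² = sec²φ = 1/cos²(45°) = 1/0.7071² = 2.000.
True area = apparent / (areal scale) = 30200 / 2.000 ≈ 15100 km².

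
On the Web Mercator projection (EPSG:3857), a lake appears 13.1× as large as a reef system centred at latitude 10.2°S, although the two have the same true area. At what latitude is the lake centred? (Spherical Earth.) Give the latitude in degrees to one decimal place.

On Mercator, (apparent₁)/(apparent₂) = sec²φ₁ / sec²φ₂ when true areas are equal.
cos²φ₂ / cos²φ₁ = 13.1  ⇒  cos φ₁ = cos 10.2° / √13.1 = 0.9842/3.619 = 0.2719.
φ₁ = arccos(0.2719) ≈ 74.2°.

74.2°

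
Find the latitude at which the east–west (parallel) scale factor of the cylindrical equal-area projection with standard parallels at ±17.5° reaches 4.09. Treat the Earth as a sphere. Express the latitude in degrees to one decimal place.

Cylindrical equal-area (φ₀ = 17.5°): h = cos φ / cos 17.5° along meridians, k = cos 17.5° / cos φ along parallels; h·k = 1.
k = cos φ₀ / cos φ = 4.09  ⇒  cos φ = cos 17.5° / 4.09 = 0.2332.
φ = arccos(0.2332) ≈ 76.5°.

76.5°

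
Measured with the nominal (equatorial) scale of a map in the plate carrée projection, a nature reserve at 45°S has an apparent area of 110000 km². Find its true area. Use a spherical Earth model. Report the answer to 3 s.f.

For the equirectangular projection with φ₀ = 0 (plate carrée), h = 1 along meridians and k = sec φ along parallels.
Areal scale = h·k = 1 × sec φ; at 45°, h = 1.000, k = 1.414, so h·k = 1.414.
True area = apparent / (areal scale) = 110000 / 1.414 ≈ 77800 km².

77800 km²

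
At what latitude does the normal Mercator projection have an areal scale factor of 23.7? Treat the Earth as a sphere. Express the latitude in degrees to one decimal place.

Mercator areal scale is sec²φ.
sec²φ = 23.7  ⇒  cos²φ = 0.04219  ⇒  cos φ = 0.2054.
φ = arccos(0.2054) ≈ 78.1°.

78.1°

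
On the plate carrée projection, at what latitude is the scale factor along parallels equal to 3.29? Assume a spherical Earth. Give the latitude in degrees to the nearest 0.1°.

Plate carrée: h = 1, k = sec φ along parallels.
sec φ = 3.29  ⇒  cos φ = 0.3040  ⇒  φ ≈ 72.3°.

72.3°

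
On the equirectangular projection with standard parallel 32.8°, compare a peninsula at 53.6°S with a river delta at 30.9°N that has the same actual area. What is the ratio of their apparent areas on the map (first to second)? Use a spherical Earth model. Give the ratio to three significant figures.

The equidistant cylindrical projection with φ₀ = 32.8° has h = 1 (meridians true) and k = cos φ₀ / cos φ along parallels.
Areal scale at 53.6°: h·k = 1.000 × 1.416 = 1.416.
Areal scale at 30.9°: h·k = 1.000 × 0.9796 = 0.9796.
Ratio = 1.416/0.9796 ≈ 1.45.

1.45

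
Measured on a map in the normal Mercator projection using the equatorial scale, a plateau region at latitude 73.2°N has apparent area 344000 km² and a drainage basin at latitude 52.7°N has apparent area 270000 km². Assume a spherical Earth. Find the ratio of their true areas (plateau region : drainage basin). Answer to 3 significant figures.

Since Mercator area scale is 1/cos²φ, the true area equals the apparent area multiplied by cos²φ.
True area of plateau region: 344000 × cos²(73.2°) = 344000 × 0.08354 = 28740 km².
True area of drainage basin: 270000 × cos²(52.7°) = 270000 × 0.3672 = 99150 km².
Ratio = 28740 / 99150 ≈ 0.290.

0.290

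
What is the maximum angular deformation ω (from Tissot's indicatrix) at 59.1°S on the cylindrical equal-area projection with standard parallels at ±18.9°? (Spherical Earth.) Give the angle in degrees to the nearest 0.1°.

For cylindrical equal-area with standard parallel φ₀, h = cos φ / cos φ₀ and k = cos φ₀ / cos φ, so h·k = 1.
At 59.1°: h = 0.5428, k = 1.842; principal scales a = 1.842, b = 0.5428.
sin(ω/2) = (a − b)/(a + b) = 1.299/2.385 = 0.5448, so ω = 2 arcsin(0.5448) ≈ 66.0°.

66.0°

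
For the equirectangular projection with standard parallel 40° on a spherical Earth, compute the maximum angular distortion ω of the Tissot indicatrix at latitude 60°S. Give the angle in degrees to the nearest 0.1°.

24.3°

The equidistant cylindrical projection with φ₀ = 40° has h = 1 (meridians true) and k = cos φ₀ / cos φ along parallels.
At 60°: h = 1.000, k = 1.532; principal scales a = 1.532, b = 1.000.
sin(ω/2) = (a − b)/(a + b) = 0.5321/2.532 = 0.2101, so ω = 2 arcsin(0.2101) ≈ 24.3°.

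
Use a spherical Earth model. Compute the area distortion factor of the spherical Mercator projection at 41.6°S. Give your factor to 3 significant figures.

Mercator is conformal, so the point scale is isotropic: h = k = sec φ = 1/cos φ.
Areal scale = k² = sec²φ = 1/cos²(41.6°) = 1/0.7478² = 1.788.

1.79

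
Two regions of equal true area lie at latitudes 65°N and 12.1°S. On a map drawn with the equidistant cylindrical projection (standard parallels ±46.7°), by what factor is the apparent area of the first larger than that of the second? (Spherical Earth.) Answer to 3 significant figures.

2.31

In the equirectangular projection with standard parallel φ₀ = 46.7° (x = Rλ cos φ₀, y = Rφ), meridians are true-scale (h = 1) and the parallel scale is k = cos φ₀ / cos φ.
Areal scale at 65°: h·k = 1.000 × 1.623 = 1.623.
Areal scale at 12.1°: h·k = 1.000 × 0.7014 = 0.7014.
Ratio = 1.623/0.7014 ≈ 2.31.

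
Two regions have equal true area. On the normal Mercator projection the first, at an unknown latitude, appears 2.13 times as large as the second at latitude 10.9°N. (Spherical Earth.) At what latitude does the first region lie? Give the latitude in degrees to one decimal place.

On Mercator, (apparent₁)/(apparent₂) = sec²φ₁ / sec²φ₂ when true areas are equal.
cos²φ₂ / cos²φ₁ = 2.13  ⇒  cos φ₁ = cos 10.9° / √2.13 = 0.9820/1.459 = 0.6728.
φ₁ = arccos(0.6728) ≈ 47.7°.

47.7°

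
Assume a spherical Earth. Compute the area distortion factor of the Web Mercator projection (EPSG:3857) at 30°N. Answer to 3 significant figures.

Mercator is conformal, so the point scale is isotropic: h = k = sec φ = 1/cos φ.
Areal scale = k² = sec²φ = 1/cos²(30°) = 1/0.8660² = 1.333.

1.33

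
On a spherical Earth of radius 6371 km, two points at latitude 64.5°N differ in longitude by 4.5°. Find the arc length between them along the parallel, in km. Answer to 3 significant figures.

Arc length along a parallel = R cos φ · Δλ (with Δλ in radians).
= 6371 × cos 64.5° × (4.5° × π/180) = 6371 × 0.4305 × 0.07854 ≈ 215 km.

215 km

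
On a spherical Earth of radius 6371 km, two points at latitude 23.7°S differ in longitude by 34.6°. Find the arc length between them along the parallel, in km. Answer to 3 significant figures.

Arc length along a parallel = R cos φ · Δλ (with Δλ in radians).
= 6371 × cos 23.7° × (34.6° × π/180) = 6371 × 0.9157 × 0.6039 ≈ 3520 km.

3520 km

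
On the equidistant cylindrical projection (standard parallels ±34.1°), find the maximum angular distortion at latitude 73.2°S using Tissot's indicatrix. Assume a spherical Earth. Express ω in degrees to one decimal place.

57.7°

With standard parallel φ₀ = 34.1°, the equirectangular projection gives x = Rλ cos φ₀, y = Rφ, so h = 1 and k = cos 34.1° / cos φ.
At 73.2°: h = 1.000, k = 2.865; principal scales a = 2.865, b = 1.000.
sin(ω/2) = (a − b)/(a + b) = 1.865/3.865 = 0.4825, so ω = 2 arcsin(0.4825) ≈ 57.7°.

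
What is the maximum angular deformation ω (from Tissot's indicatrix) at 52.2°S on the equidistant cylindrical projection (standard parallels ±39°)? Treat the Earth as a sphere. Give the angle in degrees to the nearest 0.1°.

In the equirectangular projection with standard parallel φ₀ = 39° (x = Rλ cos φ₀, y = Rφ), meridians are true-scale (h = 1) and the parallel scale is k = cos φ₀ / cos φ.
At 52.2°: h = 1.000, k = 1.268; principal scales a = 1.268, b = 1.000.
sin(ω/2) = (a − b)/(a + b) = 0.2680/2.268 = 0.1182, so ω = 2 arcsin(0.1182) ≈ 13.6°.

13.6°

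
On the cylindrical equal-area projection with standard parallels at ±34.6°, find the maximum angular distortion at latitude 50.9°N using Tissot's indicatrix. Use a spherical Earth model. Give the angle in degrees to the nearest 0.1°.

For cylindrical equal-area with standard parallel φ₀, h = cos φ / cos φ₀ and k = cos φ₀ / cos φ, so h·k = 1.
At 50.9°: h = 0.7662, k = 1.305; principal scales a = 1.305, b = 0.7662.
sin(ω/2) = (a − b)/(a + b) = 0.5390/2.071 = 0.2602, so ω = 2 arcsin(0.2602) ≈ 30.2°.

30.2°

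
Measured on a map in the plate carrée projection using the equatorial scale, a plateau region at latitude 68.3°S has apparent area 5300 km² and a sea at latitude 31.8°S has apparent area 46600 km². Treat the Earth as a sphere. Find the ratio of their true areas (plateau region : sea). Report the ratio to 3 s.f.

On the plate carrée, areal scale = h·k = 1 × sec φ, so true area = apparent × cos φ.
True area of plateau region: 5300 × cos(68.3°) = 5300 × 0.3697 = 1960 km².
True area of sea: 46600 × cos(31.8°) = 46600 × 0.8499 = 39600 km².
Ratio = 1960 / 39600 ≈ 0.0495.

0.0495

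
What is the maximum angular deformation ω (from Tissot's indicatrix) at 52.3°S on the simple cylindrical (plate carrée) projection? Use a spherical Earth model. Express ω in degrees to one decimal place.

27.9°

In the plate carrée (x = Rλ, y = Rφ), meridians are true-scale (h = 1) and parallels are stretched by k = sec φ.
At 52.3°: h = 1.000, k = 1.635; principal scales a = 1.635, b = 1.000.
sin(ω/2) = (a − b)/(a + b) = 0.6353/2.635 = 0.2411, so ω = 2 arcsin(0.2411) ≈ 27.9°.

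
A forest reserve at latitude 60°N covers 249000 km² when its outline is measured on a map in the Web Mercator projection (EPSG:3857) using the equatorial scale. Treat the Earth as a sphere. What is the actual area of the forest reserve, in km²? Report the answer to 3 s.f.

For Mercator, h = k = sec φ (a conformal cylindrical projection has a single point scale, 1/cos φ).
Areal scale = k² = sec²φ = 1/cos²(60°) = 1/0.5000² = 4.000.
True area = apparent / (areal scale) = 249000 / 4.000 ≈ 62300 km².

62300 km²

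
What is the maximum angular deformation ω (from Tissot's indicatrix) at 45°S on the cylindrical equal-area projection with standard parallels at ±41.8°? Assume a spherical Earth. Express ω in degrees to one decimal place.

A cylindrical equal-area projection with standard parallel φ₀ has meridian scale h = cos φ / cos φ₀ and parallel scale k = cos φ₀ / cos φ (so areas are preserved, h·k = 1).
At 45°: h = 0.9485, k = 1.054; principal scales a = 1.054, b = 0.9485.
sin(ω/2) = (a − b)/(a + b) = 0.1057/2.003 = 0.05279, so ω = 2 arcsin(0.05279) ≈ 6.1°.

6.1°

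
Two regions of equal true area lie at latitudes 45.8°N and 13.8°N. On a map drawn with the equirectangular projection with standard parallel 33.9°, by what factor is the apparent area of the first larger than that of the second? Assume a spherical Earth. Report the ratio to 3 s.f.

With standard parallel φ₀ = 33.9°, the equirectangular projection gives x = Rλ cos φ₀, y = Rφ, so h = 1 and k = cos 33.9° / cos φ.
Areal scale at 45.8°: h·k = 1.000 × 1.191 = 1.191.
Areal scale at 13.8°: h·k = 1.000 × 0.8547 = 0.8547.
Ratio = 1.191/0.8547 ≈ 1.39.

1.39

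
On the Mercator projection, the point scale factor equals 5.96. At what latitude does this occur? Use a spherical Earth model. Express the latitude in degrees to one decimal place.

Mercator scale is k = sec φ = 1/cos φ.
1/cos φ = 5.96  ⇒  cos φ = 0.1678  ⇒  φ = arccos(0.1678) ≈ 80.3°.

80.3°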